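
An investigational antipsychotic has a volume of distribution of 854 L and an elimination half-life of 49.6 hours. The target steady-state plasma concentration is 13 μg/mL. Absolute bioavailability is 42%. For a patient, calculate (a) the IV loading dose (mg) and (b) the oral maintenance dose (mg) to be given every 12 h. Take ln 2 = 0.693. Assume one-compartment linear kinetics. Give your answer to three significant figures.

LD = Vd × C = 854.0 × 13 = 11100 mg
CL = 0.693 × Vd / t½ = 0.693 × 854.0 / 49.6 = 11.93 L/h
D = CL × Css × τ / F = 11.93 × 13 × 12 / 0.42 = 4431 mg

(a) 11100 mg; (b) 4430 mg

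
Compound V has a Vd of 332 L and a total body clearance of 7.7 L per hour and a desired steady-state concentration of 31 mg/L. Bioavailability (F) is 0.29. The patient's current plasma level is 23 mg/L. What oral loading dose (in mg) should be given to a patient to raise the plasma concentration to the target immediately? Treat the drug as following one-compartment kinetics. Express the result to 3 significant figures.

9160 mg

Concentration deficit ΔC = 31 − 23 = 8.000 mg/L
LD = Vd × ΔC / F = 332.0 × 8.000 / 0.29 = 9159 mg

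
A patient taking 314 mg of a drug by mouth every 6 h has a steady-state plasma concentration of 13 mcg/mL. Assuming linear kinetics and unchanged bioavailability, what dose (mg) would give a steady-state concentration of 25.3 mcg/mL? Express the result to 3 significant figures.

611 mg

For first-order elimination, Css ∝ F·D/(CL·τ); F and CL are unchanged, so Css ∝ D/τ.
D₂ = D₁ × (Css,target / Css,current) = 314 × 25.3/13 = 611.1 mg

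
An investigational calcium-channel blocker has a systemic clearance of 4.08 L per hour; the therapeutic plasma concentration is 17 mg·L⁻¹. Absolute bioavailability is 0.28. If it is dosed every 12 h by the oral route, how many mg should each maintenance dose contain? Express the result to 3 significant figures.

2970 mg

At steady state, dose per interval replaces the amount cleared in that interval: F·D/τ = CL·Css.
D = CL × Css × τ / F = 4.080 × 17 × 12 / 0.28 = 2973 mg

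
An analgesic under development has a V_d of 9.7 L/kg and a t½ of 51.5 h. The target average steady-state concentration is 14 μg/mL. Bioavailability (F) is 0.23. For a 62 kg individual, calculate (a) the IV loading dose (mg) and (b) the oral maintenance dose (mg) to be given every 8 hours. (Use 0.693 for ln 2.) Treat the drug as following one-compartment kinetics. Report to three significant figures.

(a) 8420 mg; (b) 3940 mg

Vd(total) = 62 kg × 9.7 L/kg = 601.4 L
LD = Vd × C = 601.4 × 14 = 8420 mg
CL = 0.693 × Vd / t½ = 0.693 × 601.4 / 51.5 = 8.093 L/h
D = CL × Css × τ / F = 8.093 × 14 × 8 / 0.23 = 3941 mg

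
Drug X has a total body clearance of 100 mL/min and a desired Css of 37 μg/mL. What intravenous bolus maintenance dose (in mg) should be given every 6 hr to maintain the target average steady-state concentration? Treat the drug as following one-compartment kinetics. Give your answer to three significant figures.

1330 mg

CL = 100 mL/min = 100 × 0.06 = 6.000 L/h
D = CL × Css × τ = 6.000 × 37 × 6 = 1332 mg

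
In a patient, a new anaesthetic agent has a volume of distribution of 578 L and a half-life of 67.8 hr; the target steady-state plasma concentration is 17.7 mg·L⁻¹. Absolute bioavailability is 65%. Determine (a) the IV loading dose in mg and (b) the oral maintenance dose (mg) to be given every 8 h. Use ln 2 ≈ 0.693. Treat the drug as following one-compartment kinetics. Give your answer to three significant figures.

(a) 10200 mg; (b) 1290 mg

LD = Vd × C = 578.0 × 17.7 = 10230 mg
CL = 0.693 × Vd / t½ = 0.693 × 578.0 / 67.8 = 5.908 L/h
D = CL × Css × τ / F = 5.908 × 17.7 × 8 / 0.65 = 1287 mg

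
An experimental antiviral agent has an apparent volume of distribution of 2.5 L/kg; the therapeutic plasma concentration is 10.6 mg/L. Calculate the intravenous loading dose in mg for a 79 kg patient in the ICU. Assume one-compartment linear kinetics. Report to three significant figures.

Total Vd = 2.5 × 79 = 197.5 L
The loading dose fills Vd to the target concentration.
LD = Vd × C = 197.5 × 10.60 = 2094 mg

2090 mg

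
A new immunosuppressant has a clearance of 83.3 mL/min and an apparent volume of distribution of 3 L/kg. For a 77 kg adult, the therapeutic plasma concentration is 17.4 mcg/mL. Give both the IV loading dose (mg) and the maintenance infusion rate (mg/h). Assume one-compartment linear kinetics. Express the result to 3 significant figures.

(a) 4020 mg; (b) 87.0 mg/h

Vd = 3 L/kg × 77 kg = 231.0 L
LD = Vd · C_target = 231.0 × 17.4 = 4019 mg
Convert clearance: 83.3 mL/min × 60 min/h ÷ 1000 mL/L = 4.998 L/h
Maintenance infusion rate = CL × Css = 4.998 × 17.4 = 86.97 mg/h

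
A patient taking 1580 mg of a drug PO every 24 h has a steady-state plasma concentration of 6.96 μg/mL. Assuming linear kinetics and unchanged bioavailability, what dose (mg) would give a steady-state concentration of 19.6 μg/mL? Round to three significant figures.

With linear kinetics, Css is proportional to dose rate (D/τ) at fixed clearance.
D₂ = D₁ × (Css,target / Css,current) = 1580 × 19.6/6.96 = 4449 mg

4450 mg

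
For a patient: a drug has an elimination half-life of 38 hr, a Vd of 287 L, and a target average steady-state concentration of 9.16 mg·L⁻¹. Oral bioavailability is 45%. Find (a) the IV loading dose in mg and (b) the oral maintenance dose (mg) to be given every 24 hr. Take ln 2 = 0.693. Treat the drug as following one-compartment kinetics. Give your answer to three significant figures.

LD = Vd × C = 287.0 × 9.16 = 2629 mg
CL = 0.693 × Vd / t½ = 0.693 × 287.0 / 38 = 5.234 L/h
D = CL × Css × τ / F = 5.234 × 9.16 × 24 / 0.45 = 2557 mg

(a) 2630 mg; (b) 2560 mg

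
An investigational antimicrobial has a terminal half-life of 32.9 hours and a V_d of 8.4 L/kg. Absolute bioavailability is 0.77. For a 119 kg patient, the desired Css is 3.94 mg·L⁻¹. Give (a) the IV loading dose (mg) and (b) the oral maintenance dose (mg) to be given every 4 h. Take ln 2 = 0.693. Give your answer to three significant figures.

Vd(total) = 119 kg × 8.4 L/kg = 999.6 L
LD = Vd × C = 999.6 × 3.94 = 3938 mg
CL = 0.693 × Vd / t½ = 0.693 × 999.6 / 32.9 = 21.06 L/h
D = CL × Css × τ / F = 21.06 × 3.94 × 4 / 0.77 = 431.0 mg

(a) 3940 mg; (b) 431 mg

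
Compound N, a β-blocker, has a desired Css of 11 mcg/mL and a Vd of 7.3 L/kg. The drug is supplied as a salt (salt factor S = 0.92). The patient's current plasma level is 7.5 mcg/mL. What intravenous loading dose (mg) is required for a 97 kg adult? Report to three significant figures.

Total Vd = 7.3 × 97 = 708.1 L
Concentration deficit ΔC = 11 − 7.5 = 3.500 mg/L
LD = Vd × ΔC / S = 708.1 × 3.500 / 0.92 = 2694 mg

2690 mg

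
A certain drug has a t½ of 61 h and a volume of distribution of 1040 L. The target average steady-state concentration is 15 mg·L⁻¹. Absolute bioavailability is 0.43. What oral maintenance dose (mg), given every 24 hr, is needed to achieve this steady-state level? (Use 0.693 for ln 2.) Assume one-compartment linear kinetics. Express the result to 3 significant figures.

9890 mg

k = 0.693/61 = 0.01136 h⁻¹, so CL = k·Vd = 0.01136 × 1040 = 11.81 L/h
D = CL × Css × τ / F = 11.81 × 15 × 24 / 0.43 = 9887 mg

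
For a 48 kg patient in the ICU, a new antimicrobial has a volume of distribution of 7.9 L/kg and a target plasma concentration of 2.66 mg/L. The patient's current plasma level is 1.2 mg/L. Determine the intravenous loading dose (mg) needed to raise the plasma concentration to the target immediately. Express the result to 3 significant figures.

554 mg

Vd(total) = 48 kg × 7.9 L/kg = 379.2 L
Concentration deficit ΔC = 2.66 − 1.2 = 1.460 mg/L
LD = Vd × ΔC = 379.2 × 1.460 = 553.6 mg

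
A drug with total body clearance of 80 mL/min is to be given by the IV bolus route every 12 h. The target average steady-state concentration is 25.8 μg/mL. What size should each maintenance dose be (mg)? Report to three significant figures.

1490 mg

Convert clearance: 80 mL/min × 60 min/h ÷ 1000 mL/L = 4.800 L/h
At steady state, dose per interval replaces the amount cleared in that interval: D/τ = CL·Css.
D = CL × Css × τ = 4.800 × 25.8 × 12 = 1486 mg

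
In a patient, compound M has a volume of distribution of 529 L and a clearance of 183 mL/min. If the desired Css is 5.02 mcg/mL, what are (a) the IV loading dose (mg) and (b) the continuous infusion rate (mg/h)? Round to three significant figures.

(a) 2660 mg; (b) 55.1 mg/h

Loading: fill Vd to C_target → 529.0 L × 5.02 mg/L = 2656 mg
CL = 183 mL/min × 60/1000 = 10.98 L/h
Maintenance infusion rate = CL × Css = 10.98 × 5.02 = 55.12 mg/h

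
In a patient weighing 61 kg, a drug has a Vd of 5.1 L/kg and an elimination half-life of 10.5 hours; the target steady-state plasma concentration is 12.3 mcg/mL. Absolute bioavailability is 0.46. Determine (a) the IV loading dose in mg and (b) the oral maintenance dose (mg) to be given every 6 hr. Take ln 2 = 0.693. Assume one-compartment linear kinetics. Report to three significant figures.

(a) 3830 mg; (b) 3290 mg

Total Vd = 5.1 × 61 = 311.1 L
LD = Vd × C = 311.1 × 12.3 = 3827 mg
CL = 0.693 × Vd / t½ = 0.693 × 311.1 / 10.5 = 20.53 L/h
D = CL × Css × τ / F = 20.53 × 12.3 × 6 / 0.46 = 3294 mg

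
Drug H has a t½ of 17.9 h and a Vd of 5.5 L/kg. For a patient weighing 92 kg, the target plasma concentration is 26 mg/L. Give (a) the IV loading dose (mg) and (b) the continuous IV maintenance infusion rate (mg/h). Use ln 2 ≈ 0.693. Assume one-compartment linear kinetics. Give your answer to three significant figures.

Vd = 5.5 L/kg × 92 kg = 506.0 L
LD = Vd × C = 506.0 × 26 = 13160 mg
CL = 0.693 × Vd / t½ = 0.693 × 506.0 / 17.9 = 19.59 L/h
Infusion rate = CL × Css = 19.59 × 26 = 509.3 mg/h

(a) 13200 mg; (b) 509 mg/h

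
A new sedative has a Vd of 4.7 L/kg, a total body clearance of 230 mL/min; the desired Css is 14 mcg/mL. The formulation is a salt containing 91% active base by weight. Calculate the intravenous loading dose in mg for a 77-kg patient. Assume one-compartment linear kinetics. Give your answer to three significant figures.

Total Vd = 4.7 × 77 = 361.9 L
LD = Vd × C / S = 361.9 × 14.00 / 0.91 = 5568 mg

5570 mg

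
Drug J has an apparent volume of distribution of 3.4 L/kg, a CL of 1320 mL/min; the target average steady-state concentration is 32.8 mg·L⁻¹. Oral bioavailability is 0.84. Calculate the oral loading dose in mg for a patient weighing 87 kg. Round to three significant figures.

Total Vd = 3.4 × 87 = 295.8 L
The loading dose fills Vd to the target concentration; clearance is irrelevant here.
LD = Vd × C / F = 295.8 × 32.80 / 0.84 = 11550 mg

11600 mg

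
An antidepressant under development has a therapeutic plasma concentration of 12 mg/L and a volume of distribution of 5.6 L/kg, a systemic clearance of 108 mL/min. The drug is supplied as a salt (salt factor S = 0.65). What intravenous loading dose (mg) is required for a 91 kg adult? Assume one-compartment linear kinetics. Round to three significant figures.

Vd(total) = 91 kg × 5.6 L/kg = 509.6 L
The loading dose fills Vd to the target concentration; clearance is irrelevant here.
LD = Vd × C / S = 509.6 × 12.00 / 0.65 = 9408 mg

9410 mg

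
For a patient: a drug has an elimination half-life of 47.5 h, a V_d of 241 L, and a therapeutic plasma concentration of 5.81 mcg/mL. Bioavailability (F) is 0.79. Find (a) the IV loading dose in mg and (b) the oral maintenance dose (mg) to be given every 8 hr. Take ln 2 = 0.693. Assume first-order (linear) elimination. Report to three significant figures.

LD = Vd × C = 241.0 × 5.81 = 1400 mg
CL = 0.693 × Vd / t½ = 0.693 × 241.0 / 47.5 = 3.516 L/h
D = CL × Css × τ / F = 3.516 × 5.81 × 8 / 0.79 = 206.9 mg

(a) 1400 mg; (b) 207 mg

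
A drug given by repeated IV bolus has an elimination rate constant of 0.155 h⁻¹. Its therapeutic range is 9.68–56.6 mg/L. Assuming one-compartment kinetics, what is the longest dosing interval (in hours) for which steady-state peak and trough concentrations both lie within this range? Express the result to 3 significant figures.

11.4 h

Between IV bolus doses, concentration decays as C = C₀·e^(−kτ), so C_peak/C_trough = e^(kτ).
τ_max = ln(C_peak/C_trough) / k = ln(56.6/9.68) / 0.1550 = 1.766 / 0.1550 = 11.39 h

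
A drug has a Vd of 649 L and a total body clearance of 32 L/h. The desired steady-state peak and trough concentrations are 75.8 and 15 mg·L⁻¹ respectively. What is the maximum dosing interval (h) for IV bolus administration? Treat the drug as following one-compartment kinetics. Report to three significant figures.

32.9 h

k = CL / Vd = 32.00 / 649.0 = 0.04931 h⁻¹
Between IV bolus doses, concentration decays as C = C₀·e^(−kτ), so C_peak/C_trough = e^(kτ).
τ_max = ln(C_peak/C_trough) / k = ln(75.8/15) / 0.04931 = 1.620 / 0.04931 = 32.85 h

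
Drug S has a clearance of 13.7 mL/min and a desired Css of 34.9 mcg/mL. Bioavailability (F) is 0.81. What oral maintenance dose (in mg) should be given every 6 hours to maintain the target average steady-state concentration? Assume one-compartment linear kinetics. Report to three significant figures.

Convert clearance: 13.7 mL/min × 60 min/h ÷ 1000 mL/L = 0.8220 L/h
D = CL × Css × τ / F = 0.8220 × 34.9 × 6 / 0.81 = 212.5 mg

213 mg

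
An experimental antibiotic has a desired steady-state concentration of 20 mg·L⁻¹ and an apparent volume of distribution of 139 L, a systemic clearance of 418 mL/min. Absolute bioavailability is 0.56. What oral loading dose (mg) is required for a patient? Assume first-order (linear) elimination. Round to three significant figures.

LD = Vd × C / F = 139.0 × 20.00 / 0.56 = 4964 mg

4960 mg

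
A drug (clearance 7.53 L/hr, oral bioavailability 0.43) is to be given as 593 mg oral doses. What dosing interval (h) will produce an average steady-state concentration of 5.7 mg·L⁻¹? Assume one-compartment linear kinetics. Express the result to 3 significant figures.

5.94 h

F·D/τ = CL·Css → τ = F·D / (CL·Css).
τ = 0.43 × 593 / (7.53 × 5.7) = 5.941 h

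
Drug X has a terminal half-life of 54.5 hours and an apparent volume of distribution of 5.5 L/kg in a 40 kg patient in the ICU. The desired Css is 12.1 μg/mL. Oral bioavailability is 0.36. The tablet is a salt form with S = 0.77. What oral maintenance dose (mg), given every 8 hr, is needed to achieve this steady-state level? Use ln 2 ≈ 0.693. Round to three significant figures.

Vd = 5.5 L/kg × 40 kg = 220.0 L
k = 0.693/54.5 = 0.01272 h⁻¹, so CL = k·Vd = 0.01272 × 220.0 = 2.798 L/h
D = CL × Css × τ / F / S = 2.798 × 12.1 × 8 / 0.36 / 0.77 = 977.1 mg

977 mg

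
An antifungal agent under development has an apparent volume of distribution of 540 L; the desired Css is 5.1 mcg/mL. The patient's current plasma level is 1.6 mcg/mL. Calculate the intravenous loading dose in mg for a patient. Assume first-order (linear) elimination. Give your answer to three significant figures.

Concentration deficit ΔC = 5.1 − 1.6 = 3.500 mg/L
LD = Vd × ΔC = 540.0 × 3.500 = 1890 mg

1890 mg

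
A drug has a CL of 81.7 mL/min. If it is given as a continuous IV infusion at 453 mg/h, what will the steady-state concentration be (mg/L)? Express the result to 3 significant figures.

92.4 mg/L

CL = 81.7 mL/min = 81.7 × 0.06 = 4.902 L/h
Css = rate / CL = 453 / 4.902 = 92.41 mg/L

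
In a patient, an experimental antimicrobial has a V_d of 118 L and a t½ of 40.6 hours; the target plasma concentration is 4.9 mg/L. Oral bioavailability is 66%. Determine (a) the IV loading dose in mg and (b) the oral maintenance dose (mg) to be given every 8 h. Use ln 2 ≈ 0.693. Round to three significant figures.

(a) 578 mg; (b) 120 mg

LD = Vd × C = 118.0 × 4.9 = 578.2 mg
CL = 0.693 × Vd / t½ = 0.693 × 118.0 / 40.6 = 2.014 L/h
D = CL × Css × τ / F = 2.014 × 4.9 × 8 / 0.66 = 119.6 mg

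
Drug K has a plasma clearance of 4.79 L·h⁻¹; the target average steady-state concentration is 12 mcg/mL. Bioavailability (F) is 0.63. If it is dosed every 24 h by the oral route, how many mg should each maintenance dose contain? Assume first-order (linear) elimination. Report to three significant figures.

2190 mg

D = CL × Css × τ / F = 4.790 × 12 × 24 / 0.63 = 2190 mg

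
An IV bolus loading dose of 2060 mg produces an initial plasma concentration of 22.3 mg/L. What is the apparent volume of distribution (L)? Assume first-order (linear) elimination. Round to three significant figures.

92.4 L

Immediately after an IV bolus, C₀ = Dose / Vd, so Vd = Dose / C₀.
Vd = 2060 / 22.3 = 92.38 L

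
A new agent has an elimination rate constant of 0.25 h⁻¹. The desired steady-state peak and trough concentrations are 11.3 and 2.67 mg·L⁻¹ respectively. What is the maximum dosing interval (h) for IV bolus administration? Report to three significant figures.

5.77 h

Between IV bolus doses, concentration decays as C = C₀·e^(−kτ), so C_peak/C_trough = e^(kτ).
τ_max = ln(C_peak/C_trough) / k = ln(11.3/2.67) / 0.2500 = 1.443 / 0.2500 = 5.772 h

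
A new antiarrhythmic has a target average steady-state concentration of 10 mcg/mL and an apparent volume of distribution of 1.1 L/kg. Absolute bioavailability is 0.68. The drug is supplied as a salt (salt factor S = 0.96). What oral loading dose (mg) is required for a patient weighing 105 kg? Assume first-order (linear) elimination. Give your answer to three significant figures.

1770 mg

Vd(total) = 105 kg × 1.1 L/kg = 115.5 L
The loading dose fills Vd to the target concentration.
LD = Vd × C / F / S = 115.5 × 10.00 / 0.68 / 0.96 = 1769 mg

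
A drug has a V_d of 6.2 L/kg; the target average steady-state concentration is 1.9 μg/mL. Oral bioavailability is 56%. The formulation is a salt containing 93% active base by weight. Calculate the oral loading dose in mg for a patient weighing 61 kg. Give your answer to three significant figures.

1380 mg

Vd = 6.2 L/kg × 61 kg = 378.2 L
The loading dose fills Vd to the target concentration.
LD = Vd × C / F / S = 378.2 × 1.900 / 0.56 / 0.93 = 1380 mg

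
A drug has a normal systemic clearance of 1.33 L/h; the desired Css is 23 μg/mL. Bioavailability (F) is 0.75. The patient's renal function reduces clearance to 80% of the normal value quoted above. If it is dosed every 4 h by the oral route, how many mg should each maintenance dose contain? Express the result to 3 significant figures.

131 mg

Patient clearance = 0.8 × 1.330 = 1.064 L/h
D = CL × Css × τ / F = 1.064 × 23 × 4 / 0.75 = 130.5 mg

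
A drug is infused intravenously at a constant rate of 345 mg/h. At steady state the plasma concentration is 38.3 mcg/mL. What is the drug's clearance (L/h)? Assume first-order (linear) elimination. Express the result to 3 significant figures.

9.01 L/h

At steady state, infusion rate = CL × Css, so CL = rate / Css.
CL = 345 / 38.3 = 9.008 L/h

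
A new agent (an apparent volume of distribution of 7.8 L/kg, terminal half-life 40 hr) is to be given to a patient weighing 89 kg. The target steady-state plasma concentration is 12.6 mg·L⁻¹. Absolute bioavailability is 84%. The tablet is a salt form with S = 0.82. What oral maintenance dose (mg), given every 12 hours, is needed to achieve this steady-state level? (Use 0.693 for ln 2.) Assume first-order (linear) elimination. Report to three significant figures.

Vd = 7.8 L/kg × 89 kg = 694.2 L
CL = 0.693 × Vd / t½ = 0.693 × 694.2 / 40 = 12.03 L/h
D = CL × Css × τ / F / S = 12.03 × 12.6 × 12 / 0.84 / 0.82 = 2641 mg

2640 mg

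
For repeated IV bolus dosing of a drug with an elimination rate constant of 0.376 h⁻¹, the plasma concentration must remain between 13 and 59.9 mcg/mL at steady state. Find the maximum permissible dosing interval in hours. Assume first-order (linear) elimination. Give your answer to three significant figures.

4.06 h

Between IV bolus doses, concentration decays as C = C₀·e^(−kτ), so C_peak/C_trough = e^(kτ).
τ_max = ln(C_peak/C_trough) / k = ln(59.9/13) / 0.3760 = 1.528 / 0.3760 = 4.064 h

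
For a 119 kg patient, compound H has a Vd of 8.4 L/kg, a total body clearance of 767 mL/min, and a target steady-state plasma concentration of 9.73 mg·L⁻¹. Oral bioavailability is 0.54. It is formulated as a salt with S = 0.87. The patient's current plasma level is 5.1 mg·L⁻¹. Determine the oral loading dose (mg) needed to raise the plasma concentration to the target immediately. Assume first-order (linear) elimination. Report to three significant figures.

Vd(total) = 119 kg × 8.4 L/kg = 999.6 L
Concentration deficit ΔC = 9.73 − 5.1 = 4.630 mg/L
LD = Vd × ΔC / F / S = 999.6 × 4.630 / 0.54 / 0.87 = 9851 mg

9850 mg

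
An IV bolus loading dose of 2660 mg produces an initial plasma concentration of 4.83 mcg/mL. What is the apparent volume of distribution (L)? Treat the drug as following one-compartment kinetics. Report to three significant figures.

551 L

Immediately after an IV bolus, C₀ = Dose / Vd, so Vd = Dose / C₀.
Vd = 2660 / 4.83 = 550.7 L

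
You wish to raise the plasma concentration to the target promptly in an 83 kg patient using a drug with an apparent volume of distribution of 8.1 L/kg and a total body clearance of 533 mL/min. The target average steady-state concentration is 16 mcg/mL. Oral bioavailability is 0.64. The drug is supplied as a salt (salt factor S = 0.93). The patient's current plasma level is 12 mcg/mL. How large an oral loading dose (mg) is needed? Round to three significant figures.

4520 mg

Vd = 8.1 L/kg × 83 kg = 672.3 L
The loading dose fills Vd to the target concentration.
Concentration deficit ΔC = 16 − 12 = 4.000 mg/L
LD = Vd × ΔC / F / S = 672.3 × 4.000 / 0.64 / 0.93 = 4518 mg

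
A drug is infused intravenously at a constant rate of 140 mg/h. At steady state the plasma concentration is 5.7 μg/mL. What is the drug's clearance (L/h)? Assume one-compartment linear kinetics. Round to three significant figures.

At steady state, infusion rate = CL × Css, so CL = rate / Css.
CL = 140 / 5.7 = 24.56 L/h

24.6 L/h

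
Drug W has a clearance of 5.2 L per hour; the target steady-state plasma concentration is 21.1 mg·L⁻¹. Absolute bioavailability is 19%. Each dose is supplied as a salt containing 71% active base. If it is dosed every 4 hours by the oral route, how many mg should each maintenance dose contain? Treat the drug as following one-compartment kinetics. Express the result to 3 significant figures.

3250 mg

D = CL × Css × τ / F / S = 5.200 × 21.1 × 4 / 0.19 / 0.71 = 3253 mg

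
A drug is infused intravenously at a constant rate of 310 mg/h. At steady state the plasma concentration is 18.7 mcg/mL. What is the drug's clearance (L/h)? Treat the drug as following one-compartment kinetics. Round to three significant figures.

At steady state, infusion rate = CL × Css, so CL = rate / Css.
CL = 310 / 18.7 = 16.58 L/h

16.6 L/h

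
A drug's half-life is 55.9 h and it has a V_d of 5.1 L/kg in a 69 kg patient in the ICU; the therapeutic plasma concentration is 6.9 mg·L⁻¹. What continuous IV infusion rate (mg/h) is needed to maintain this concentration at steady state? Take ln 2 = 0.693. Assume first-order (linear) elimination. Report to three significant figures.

30.1 mg/h

Vd(total) = 69 kg × 5.1 L/kg = 351.9 L
CL = ln 2 · Vd / t½ = 0.693 × 351.9 / 55.9 = 4.363 L/h
Infusion rate = CL × Css = 4.363 × 6.9 = 30.10 mg/h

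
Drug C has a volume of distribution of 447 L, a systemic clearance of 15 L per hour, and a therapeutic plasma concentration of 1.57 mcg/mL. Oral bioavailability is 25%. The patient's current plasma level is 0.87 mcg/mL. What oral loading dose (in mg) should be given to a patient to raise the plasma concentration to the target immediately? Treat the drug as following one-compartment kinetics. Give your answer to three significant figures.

The loading dose fills Vd to the target concentration; clearance is irrelevant here.
Concentration deficit ΔC = 1.57 − 0.87 = 0.7000 mg/L
LD = Vd × ΔC / F = 447.0 × 0.7000 / 0.25 = 1252 mg

1250 mg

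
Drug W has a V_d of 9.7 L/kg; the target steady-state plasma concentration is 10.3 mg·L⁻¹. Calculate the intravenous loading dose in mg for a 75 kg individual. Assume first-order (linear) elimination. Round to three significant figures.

7490 mg

Vd = 9.7 L/kg × 75 kg = 727.5 L
LD = Vd × C = 727.5 × 10.30 = 7493 mg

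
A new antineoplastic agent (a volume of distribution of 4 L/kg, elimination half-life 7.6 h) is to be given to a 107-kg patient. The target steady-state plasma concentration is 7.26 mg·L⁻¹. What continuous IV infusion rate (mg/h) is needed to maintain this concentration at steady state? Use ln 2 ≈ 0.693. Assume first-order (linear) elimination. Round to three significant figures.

Vd = 4 L/kg × 107 kg = 428.0 L
k = 0.693/7.6 = 0.09118 h⁻¹, so CL = k·Vd = 0.09118 × 428.0 = 39.03 L/h
Infusion rate = CL × Css = 39.03 × 7.26 = 283.4 mg/h

283 mg/h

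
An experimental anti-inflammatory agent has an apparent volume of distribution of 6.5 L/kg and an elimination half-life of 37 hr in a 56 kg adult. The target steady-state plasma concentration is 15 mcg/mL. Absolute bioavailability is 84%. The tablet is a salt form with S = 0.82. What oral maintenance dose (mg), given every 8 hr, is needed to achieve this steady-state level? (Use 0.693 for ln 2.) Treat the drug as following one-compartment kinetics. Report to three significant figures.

1190 mg

Vd(total) = 56 kg × 6.5 L/kg = 364.0 L
CL = 0.693 × Vd / t½ = 0.693 × 364.0 / 37 = 6.818 L/h
D = CL × Css × τ / F / S = 6.818 × 15 × 8 / 0.84 / 0.82 = 1188 mg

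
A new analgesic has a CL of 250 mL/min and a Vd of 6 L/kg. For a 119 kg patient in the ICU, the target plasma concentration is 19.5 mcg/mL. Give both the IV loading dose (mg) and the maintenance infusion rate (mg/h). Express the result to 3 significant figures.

(a) 13900 mg; (b) 293 mg/h

Total Vd = 6 × 119 = 714.0 L
LD = Vd · C_target = 714.0 × 19.5 = 13920 mg
Convert clearance: 250 mL/min × 60 min/h ÷ 1000 mL/L = 15.00 L/h
Infusion rate = 15.00 L/h × 19.5 mg/L = 292.5 mg/h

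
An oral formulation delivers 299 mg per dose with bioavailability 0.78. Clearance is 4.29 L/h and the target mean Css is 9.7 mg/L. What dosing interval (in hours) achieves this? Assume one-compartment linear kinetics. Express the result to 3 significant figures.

F·D/τ = CL·Css → τ = F·D / (CL·Css).
τ = 0.78 × 299 / (4.29 × 9.7) = 5.604 h

5.60 h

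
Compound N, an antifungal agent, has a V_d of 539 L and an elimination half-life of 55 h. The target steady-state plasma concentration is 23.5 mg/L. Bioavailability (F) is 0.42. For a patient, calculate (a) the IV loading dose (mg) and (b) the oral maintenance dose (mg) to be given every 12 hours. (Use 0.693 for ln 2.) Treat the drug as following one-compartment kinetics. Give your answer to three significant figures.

LD = Vd × C = 539.0 × 23.5 = 12670 mg
CL = 0.693 × Vd / t½ = 0.693 × 539.0 / 55 = 6.791 L/h
D = CL × Css × τ / F = 6.791 × 23.5 × 12 / 0.42 = 4560 mg

(a) 12700 mg; (b) 4560 mg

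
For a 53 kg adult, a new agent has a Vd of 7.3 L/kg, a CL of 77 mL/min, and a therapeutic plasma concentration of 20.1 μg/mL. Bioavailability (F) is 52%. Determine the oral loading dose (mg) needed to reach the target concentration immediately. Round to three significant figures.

15000 mg

Vd = 7.3 L/kg × 53 kg = 386.9 L
The loading dose fills Vd to the target concentration; clearance is irrelevant here.
LD = Vd × C / F = 386.9 × 20.10 / 0.52 = 14960 mg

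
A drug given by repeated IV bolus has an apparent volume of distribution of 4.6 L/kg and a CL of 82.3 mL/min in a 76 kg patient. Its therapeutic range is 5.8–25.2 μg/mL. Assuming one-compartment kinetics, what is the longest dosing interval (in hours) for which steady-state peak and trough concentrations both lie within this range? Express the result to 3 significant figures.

104 h

Total Vd = 4.6 × 76 = 349.6 L
Convert clearance: 82.3 mL/min × 60 min/h ÷ 1000 mL/L = 4.938 L/h
k = CL / Vd = 4.938 / 349.6 = 0.01412 h⁻¹
Between IV bolus doses, concentration decays as C = C₀·e^(−kτ), so C_peak/C_trough = e^(kτ).
τ_max = ln(C_peak/C_trough) / k = ln(25.2/5.8) / 0.01412 = 1.469 / 0.01412 = 104.0 h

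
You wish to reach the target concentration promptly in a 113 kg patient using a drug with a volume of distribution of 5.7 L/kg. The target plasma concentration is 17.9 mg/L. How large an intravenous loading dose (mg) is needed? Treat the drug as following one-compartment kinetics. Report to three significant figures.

Vd(total) = 113 kg × 5.7 L/kg = 644.1 L
LD = Vd × C = 644.1 × 17.90 = 11530 mg

11500 mg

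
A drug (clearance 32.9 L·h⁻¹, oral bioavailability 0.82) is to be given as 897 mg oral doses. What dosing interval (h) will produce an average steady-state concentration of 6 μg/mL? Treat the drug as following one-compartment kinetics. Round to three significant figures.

3.73 h

F·D/τ = CL·Css → τ = F·D / (CL·Css).
τ = 0.82 × 897 / (32.9 × 6) = 3.726 h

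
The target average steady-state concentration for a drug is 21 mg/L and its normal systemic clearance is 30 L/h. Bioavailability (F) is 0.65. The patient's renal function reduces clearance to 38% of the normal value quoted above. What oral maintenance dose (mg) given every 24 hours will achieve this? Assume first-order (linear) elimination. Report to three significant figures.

Patient clearance = 0.38 × 30.00 = 11.40 L/h
D = CL × Css × τ / F = 11.40 × 21 × 24 / 0.65 = 8839 mg

8840 mg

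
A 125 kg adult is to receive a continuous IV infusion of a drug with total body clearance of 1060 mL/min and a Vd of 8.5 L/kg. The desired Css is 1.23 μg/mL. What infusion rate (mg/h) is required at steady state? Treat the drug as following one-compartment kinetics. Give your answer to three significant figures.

78.2 mg/h

CL = 1060 mL/min × 60/1000 = 63.60 L/h
At steady state, infusion rate equals elimination rate: rate in = CL × Css.
Rate = CL × Css = 63.60 × 1.23 = 78.23 mg/h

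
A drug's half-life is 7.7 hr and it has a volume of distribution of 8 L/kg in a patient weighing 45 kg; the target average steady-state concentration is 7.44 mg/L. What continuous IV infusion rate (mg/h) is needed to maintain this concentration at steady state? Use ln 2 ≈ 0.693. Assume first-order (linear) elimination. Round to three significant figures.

Total Vd = 8 × 45 = 360.0 L
CL = ln 2 · Vd / t½ = 0.693 × 360.0 / 7.7 = 32.40 L/h
Infusion rate = CL × Css = 32.40 × 7.44 = 241.1 mg/h

241 mg/h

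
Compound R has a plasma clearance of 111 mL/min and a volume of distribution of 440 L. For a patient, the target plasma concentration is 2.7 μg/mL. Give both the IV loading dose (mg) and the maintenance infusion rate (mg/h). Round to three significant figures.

Loading: fill Vd to C_target → 440.0 L × 2.7 mg/L = 1188 mg
Convert clearance: 111 mL/min × 60 min/h ÷ 1000 mL/L = 6.660 L/h
Infusion rate = 6.660 L/h × 2.7 mg/L = 17.98 mg/h

(a) 1190 mg; (b) 18.0 mg/h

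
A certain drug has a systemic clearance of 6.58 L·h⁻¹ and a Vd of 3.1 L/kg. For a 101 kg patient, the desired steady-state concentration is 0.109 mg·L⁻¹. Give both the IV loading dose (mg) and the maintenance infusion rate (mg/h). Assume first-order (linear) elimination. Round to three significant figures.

Vd = 3.1 L/kg × 101 kg = 313.1 L
LD = Vd · C_target = 313.1 × 0.109 = 34.13 mg
Infusion rate = 6.580 L/h × 0.109 mg/L = 0.7172 mg/h

(a) 34.1 mg; (b) 0.717 mg/h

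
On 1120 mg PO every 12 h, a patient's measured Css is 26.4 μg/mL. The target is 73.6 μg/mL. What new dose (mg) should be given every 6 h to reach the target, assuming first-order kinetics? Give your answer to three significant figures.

For first-order elimination, Css ∝ F·D/(CL·τ); F and CL are unchanged, so Css ∝ D/τ.
D₂ = D₁ × (Css,target / Css,current) × (τ₂/τ₁) = 1120 × (73.6/26.4) × (6/12) = 1561 mg

1560 mg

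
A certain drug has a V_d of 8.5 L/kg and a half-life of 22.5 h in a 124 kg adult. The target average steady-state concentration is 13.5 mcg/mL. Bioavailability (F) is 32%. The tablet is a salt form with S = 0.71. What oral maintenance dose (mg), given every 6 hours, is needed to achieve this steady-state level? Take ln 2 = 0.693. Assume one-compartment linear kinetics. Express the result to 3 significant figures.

Vd(total) = 124 kg × 8.5 L/kg = 1054 L
CL = ln 2 · Vd / t½ = 0.693 × 1054 / 22.5 = 32.46 L/h
D = CL × Css × τ / F / S = 32.46 × 13.5 × 6 / 0.32 / 0.71 = 11570 mg

11600 mg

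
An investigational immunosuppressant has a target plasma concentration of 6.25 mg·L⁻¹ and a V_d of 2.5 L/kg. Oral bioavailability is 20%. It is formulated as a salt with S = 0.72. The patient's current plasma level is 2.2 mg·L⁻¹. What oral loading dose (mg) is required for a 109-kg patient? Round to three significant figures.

Vd(total) = 109 kg × 2.5 L/kg = 272.5 L
Concentration deficit ΔC = 6.25 − 2.2 = 4.050 mg/L
LD = Vd × ΔC / F / S = 272.5 × 4.050 / 0.2 / 0.72 = 7664 mg

7660 mg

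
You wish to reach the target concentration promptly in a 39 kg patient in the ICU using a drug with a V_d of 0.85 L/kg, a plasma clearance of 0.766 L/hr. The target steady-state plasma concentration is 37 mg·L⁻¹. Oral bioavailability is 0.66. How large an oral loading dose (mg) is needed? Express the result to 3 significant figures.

Vd(total) = 39 kg × 0.85 L/kg = 33.15 L
Loading dose depends on Vd (not clearance): it fills the distribution volume.
LD = Vd × C / F = 33.15 × 37.00 / 0.66 = 1858 mg

1860 mg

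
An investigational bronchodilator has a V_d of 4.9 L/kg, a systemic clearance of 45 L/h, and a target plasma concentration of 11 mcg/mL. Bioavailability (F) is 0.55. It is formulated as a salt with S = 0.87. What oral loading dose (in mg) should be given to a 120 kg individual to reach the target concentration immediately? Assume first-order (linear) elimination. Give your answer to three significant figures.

Vd(total) = 120 kg × 4.9 L/kg = 588.0 L
LD = Vd × C / F / S = 588.0 × 11.00 / 0.55 / 0.87 = 13520 mg

13500 mg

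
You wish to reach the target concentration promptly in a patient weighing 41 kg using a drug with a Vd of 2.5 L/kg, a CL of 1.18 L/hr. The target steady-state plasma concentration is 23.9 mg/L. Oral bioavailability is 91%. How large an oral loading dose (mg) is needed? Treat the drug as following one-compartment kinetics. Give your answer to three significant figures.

2690 mg

Vd(total) = 41 kg × 2.5 L/kg = 102.5 L
LD = Vd × C / F = 102.5 × 23.90 / 0.91 = 2692 mg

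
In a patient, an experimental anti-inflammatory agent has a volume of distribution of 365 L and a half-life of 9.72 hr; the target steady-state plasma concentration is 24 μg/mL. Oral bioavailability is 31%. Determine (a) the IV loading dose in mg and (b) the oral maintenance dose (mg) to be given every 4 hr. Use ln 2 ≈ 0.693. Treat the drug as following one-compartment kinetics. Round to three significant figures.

(a) 8760 mg; (b) 8060 mg

LD = Vd × C = 365.0 × 24 = 8760 mg
CL = 0.693 × Vd / t½ = 0.693 × 365.0 / 9.72 = 26.02 L/h
D = CL × Css × τ / F = 26.02 × 24 × 4 / 0.31 = 8058 mg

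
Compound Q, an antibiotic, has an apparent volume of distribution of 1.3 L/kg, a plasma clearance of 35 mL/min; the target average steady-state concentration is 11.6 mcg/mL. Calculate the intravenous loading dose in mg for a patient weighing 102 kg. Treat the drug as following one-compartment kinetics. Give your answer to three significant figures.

Total Vd = 1.3 × 102 = 132.6 L
Loading dose depends on Vd (not clearance): it fills the distribution volume.
LD = Vd × C = 132.6 × 11.60 = 1538 mg

1540 mg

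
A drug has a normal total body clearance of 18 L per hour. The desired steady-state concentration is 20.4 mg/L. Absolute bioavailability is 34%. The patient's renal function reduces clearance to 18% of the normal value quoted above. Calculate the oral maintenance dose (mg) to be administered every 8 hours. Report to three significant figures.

1560 mg

Patient clearance = 0.18 × 18.00 = 3.240 L/h
At steady state, dose per interval replaces the amount cleared in that interval: F·D/τ = CL·Css.
D = CL × Css × τ / F = 3.240 × 20.4 × 8 / 0.34 = 1555 mg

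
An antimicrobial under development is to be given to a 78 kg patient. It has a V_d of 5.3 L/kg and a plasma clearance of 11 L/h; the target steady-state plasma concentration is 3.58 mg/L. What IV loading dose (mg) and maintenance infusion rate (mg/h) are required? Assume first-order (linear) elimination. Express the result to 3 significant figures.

Vd = 5.3 L/kg × 78 kg = 413.4 L
LD = Vd · C_target = 413.4 × 3.58 = 1480 mg
Maintenance infusion rate = CL × Css = 11.00 × 3.58 = 39.38 mg/h

(a) 1480 mg; (b) 39.4 mg/h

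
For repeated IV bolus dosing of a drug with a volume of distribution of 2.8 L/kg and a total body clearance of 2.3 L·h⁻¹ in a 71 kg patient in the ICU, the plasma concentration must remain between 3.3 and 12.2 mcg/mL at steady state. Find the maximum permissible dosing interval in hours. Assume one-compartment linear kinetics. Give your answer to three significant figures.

Vd = 2.8 L/kg × 71 kg = 198.8 L
k = CL / Vd = 2.300 / 198.8 = 0.01157 h⁻¹
Between IV bolus doses, concentration decays as C = C₀·e^(−kτ), so C_peak/C_trough = e^(kτ).
τ_max = ln(C_peak/C_trough) / k = ln(12.2/3.3) / 0.01157 = 1.308 / 0.01157 = 113.1 h

113 h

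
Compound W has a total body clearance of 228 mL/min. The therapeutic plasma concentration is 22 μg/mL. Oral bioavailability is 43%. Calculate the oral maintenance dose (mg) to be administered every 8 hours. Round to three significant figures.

Convert clearance: 228 mL/min × 60 min/h ÷ 1000 mL/L = 13.68 L/h
D = CL × Css × τ / F = 13.68 × 22 × 8 / 0.43 = 5599 mg

5600 mg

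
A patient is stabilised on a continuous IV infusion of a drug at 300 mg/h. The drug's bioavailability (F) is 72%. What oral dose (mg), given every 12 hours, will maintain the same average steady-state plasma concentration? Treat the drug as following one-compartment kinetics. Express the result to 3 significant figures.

5000 mg

To maintain the same Css, the systemic dosing rate must be unchanged: F·D/τ = infusion rate.
D = rate × τ / F = 300 × 12 / 0.72 = 5000 mg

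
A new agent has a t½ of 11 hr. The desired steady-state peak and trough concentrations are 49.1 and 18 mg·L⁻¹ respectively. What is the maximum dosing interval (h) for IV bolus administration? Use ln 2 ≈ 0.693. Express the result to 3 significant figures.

15.9 h

k = 0.693 / t½ = 0.693 / 11 = 0.06300 h⁻¹
Between IV bolus doses, concentration decays as C = C₀·e^(−kτ), so C_peak/C_trough = e^(kτ).
τ_max = ln(C_peak/C_trough) / k = ln(49.1/18) / 0.06300 = 1.003 / 0.06300 = 15.92 h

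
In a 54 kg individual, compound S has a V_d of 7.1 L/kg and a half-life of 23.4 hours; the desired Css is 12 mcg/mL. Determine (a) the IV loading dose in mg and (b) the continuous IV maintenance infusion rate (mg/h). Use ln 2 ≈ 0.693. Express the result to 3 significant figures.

Vd(total) = 54 kg × 7.1 L/kg = 383.4 L
LD = Vd × C = 383.4 × 12 = 4601 mg
CL = 0.693 × Vd / t½ = 0.693 × 383.4 / 23.4 = 11.35 L/h
Infusion rate = CL × Css = 11.35 × 12 = 136.2 mg/h

(a) 4600 mg; (b) 136 mg/h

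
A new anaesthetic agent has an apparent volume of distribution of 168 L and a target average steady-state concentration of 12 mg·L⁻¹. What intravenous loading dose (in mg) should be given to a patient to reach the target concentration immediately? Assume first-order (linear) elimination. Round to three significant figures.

LD = Vd × C = 168.0 × 12.00 = 2016 mg

2020 mg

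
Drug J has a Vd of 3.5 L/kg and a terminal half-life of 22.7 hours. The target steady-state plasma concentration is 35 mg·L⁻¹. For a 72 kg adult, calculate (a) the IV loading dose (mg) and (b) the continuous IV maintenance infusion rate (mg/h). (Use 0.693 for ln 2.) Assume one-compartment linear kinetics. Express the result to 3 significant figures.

Vd(total) = 72 kg × 3.5 L/kg = 252.0 L
LD = Vd × C = 252.0 × 35 = 8820 mg
CL = 0.693 × Vd / t½ = 0.693 × 252.0 / 22.7 = 7.693 L/h
Infusion rate = CL × Css = 7.693 × 35 = 269.3 mg/h

(a) 8820 mg; (b) 269 mg/h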